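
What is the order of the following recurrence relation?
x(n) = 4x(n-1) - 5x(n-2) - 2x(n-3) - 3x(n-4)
The order is the largest lag k for which x(n-k) appears. Here the deepest term is x(n-4), so the order is 4.

Order 4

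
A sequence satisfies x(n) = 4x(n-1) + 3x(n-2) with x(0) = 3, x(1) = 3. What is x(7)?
Computing the sequence terms:
3, 3, 21, 93, 435, 2019, 9381, 43581

43581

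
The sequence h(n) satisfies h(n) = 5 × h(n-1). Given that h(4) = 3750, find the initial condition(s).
In general h(n) = 5ⁿ · h(0). At n = 4: h(0) = h(4) / 5^4 = 3750 / 625 = 6.

h(0) = 6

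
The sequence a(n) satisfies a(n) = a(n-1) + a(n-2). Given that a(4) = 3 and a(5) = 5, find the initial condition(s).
Work backwards using a(k) = a(k+2) - a(k+1):
a(3) = a(5) - a(4) = 5 - 3 = 2
a(2) = a(4) - a(3) = 3 - 2 = 1
a(1) = a(3) - a(2) = 2 - 1 = 1
a(0) = a(2) - a(1) = 1 - 1 = 0

a(0) = 0, a(1) = 1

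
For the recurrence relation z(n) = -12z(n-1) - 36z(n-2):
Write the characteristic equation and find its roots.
Substitute z(n) = rⁿ and divide through by rⁿ⁻²: r² + 12r + 36 = 0
Factor: (r + 6)² = 0, so r = -6 (double root).
General solution: z(n) = (A + Bn)·(-6)ⁿ

Characteristic: r² + 12r + 36 = 0, Roots: r = -6 (double root)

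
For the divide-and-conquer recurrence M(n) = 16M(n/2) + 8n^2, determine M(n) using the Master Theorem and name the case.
Master Theorem template: M(n) = a·M(n/b) + f(n).
Here: a=16, b=2, f(n)=8n^2
Compute log_b(a) = log_2(16) = 4.
f(n) = 8n^2 = O(n^(4-ε)) with ε = 2. Case 1: M(n) = Θ(n^log_b(a)) = Θ(n^4).

Case 1: M(n) = Θ(n^4)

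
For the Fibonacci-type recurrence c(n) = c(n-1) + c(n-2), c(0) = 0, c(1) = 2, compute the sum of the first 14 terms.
Computing the sequence terms: 0, 2, 2, 4, 6, 10, 16, 26, 42, 68, 110, 178, 288, 466
Adding these values together:

1218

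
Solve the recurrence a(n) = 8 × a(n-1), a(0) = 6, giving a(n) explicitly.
Recurrence: a(n) = 8 × a(n-1), initial: a(0) = 6.
Each term is 8 times the previous, so this is geometric with ratio 8. After n steps: a(n) = a(0)·8ⁿ = 6·8ⁿ.

a(n) = 6·8ⁿ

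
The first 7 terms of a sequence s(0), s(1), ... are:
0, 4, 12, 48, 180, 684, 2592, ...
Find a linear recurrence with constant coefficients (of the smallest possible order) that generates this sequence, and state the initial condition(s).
Look for the lowest-order linear relation among consecutive terms.
Observation: s(n) - 3·s(n-1) - (3)·s(n-2) = 0 holds for the shown terms, and no order-1 relation s(n) = α·s(n-1) + β fits.
Check at n=3: 3·12 + (3)·4 = 48. ✓

s(n) = 3s(n-1) + 3s(n-2), s(0) = 0, s(1) = 4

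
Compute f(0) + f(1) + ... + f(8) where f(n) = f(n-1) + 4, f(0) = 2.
Computing the sequence terms: 2, 6, 10, 14, 18, 22, 26, 30, 34
Adding these values together:

162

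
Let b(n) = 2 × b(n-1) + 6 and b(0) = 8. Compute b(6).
Computing step by step:
b(0) = 8
b(1) = 2 × 8 + 6 = 22
b(2) = 2 × 22 + 6 = 50
b(3) = 2 × 50 + 6 = 106
b(4) = 2 × 106 + 6 = 218
b(5) = 2 × 218 + 6 = 442
b(6) = 2 × 442 + 6 = 890

890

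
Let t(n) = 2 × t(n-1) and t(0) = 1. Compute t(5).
Computing step by step:
t(0) = 1
t(1) = 2 × 1 = 2
t(2) = 2 × 2 = 4
t(3) = 2 × 4 = 8
t(4) = 2 × 8 = 16
t(5) = 2 × 16 = 32

32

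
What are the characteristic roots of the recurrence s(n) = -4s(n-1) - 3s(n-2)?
Substitute s(n) = rⁿ and divide through by rⁿ⁻²: r² + 4r + 3 = 0
Factor: (r + 3)(r + 1) = 0, so r = -3, -1.
General solution: s(n) = A·(-3)ⁿ + B·(-1)ⁿ

Characteristic: r² + 4r + 3 = 0, Roots: r = -3, -1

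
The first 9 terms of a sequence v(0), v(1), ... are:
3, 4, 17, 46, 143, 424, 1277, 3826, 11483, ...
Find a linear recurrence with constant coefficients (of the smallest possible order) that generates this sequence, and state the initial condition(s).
Look for the lowest-order linear relation among consecutive terms.
Observation: v(n) - 2·v(n-1) - (3)·v(n-2) = 0 holds for the shown terms, and no order-1 relation v(n) = α·v(n-1) + β fits.
Check at n=3: 2·17 + (3)·4 = 46. ✓

v(n) = 2v(n-1) + 3v(n-2), v(0) = 3, v(1) = 4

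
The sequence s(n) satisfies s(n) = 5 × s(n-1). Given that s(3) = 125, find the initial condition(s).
In general s(n) = 5ⁿ · s(0). At n = 3: s(0) = s(3) / 5^3 = 125 / 125 = 1.

s(0) = 1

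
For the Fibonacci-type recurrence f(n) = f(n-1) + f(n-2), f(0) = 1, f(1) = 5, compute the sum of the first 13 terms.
Computing the sequence terms: 1, 5, 6, 11, 17, 28, 45, 73, 118, 191, 309, 500, 809
Adding these values together:

2113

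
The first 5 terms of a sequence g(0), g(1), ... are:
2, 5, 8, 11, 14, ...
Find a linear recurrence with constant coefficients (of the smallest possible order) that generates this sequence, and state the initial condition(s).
Look for the lowest-order linear relation among consecutive terms.
Observation: consecutive differences are constant (= 3).
Check at n=2: 1·5 + 3 = 8. ✓

g(n) = g(n-1) + 3, g(0) = 2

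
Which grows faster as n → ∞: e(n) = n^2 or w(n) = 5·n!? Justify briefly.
Comparing growth rates:
Growth-rate hierarchy: log n ≺ any polynomial ≺ any exponential cⁿ (c>1) ≺ n! ≺ nⁿ.
factorial dominates polynomial degree 2 asymptotically.

w(n) grows faster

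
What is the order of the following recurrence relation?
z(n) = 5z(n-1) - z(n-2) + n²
The order is the largest lag k for which z(n-k) appears. Here the deepest term is z(n-2) (the n² term is non-homogeneous and does not affect the order), so the order is 2.

Order 2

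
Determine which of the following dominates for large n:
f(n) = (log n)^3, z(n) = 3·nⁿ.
Comparing growth rates:
Growth-rate hierarchy: log n ≺ any polynomial ≺ any exponential cⁿ (c>1) ≺ n! ≺ nⁿ.
super-exponential nⁿ dominates polylogarithmic (log n)^3 asymptotically.

z(n) grows faster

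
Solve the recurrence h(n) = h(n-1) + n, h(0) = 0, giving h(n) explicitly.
Recurrence: h(n) = h(n-1) + n, initial: h(0) = 0.
Telescoping: h(n) = h(0) + Σᵢ₌₁ⁿ i = 0 + n(n+1)/2.

h(n) = n(n+1)/2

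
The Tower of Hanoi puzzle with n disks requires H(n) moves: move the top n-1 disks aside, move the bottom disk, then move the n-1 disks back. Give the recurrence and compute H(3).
Moving n disks = move the top n-1 disks aside (H(n-1) moves) + move the largest disk (1 move) + move the n-1 disks back on top (H(n-1) moves), so H(n) = 2H(n-1) + 1, with H(1) = 1 (a single disk takes one move).
First terms: 1, 3, 7, … — each is one less than a power of 2. Indeed H(n) + 1 = 2(H(n-1) + 1) with H(1) + 1 = 2, so H(n) + 1 = 2ⁿ and H(n) = 2ⁿ - 1.
Hence H(3) = 2^3 - 1 = 8 - 1 = 7.

H(n) = 2H(n-1) + 1, H(1) = 1; H(3) = 7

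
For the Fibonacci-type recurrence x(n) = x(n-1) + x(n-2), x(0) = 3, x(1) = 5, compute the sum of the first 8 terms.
Computing the sequence terms: 3, 5, 8, 13, 21, 34, 55, 89
Adding these values together:

228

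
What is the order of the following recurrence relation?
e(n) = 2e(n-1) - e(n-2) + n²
The order is the largest lag k for which e(n-k) appears. Here the deepest term is e(n-2) (the n² term is non-homogeneous and does not affect the order), so the order is 2.

Order 2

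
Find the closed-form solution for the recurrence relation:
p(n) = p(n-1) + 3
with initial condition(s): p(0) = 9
Recurrence: p(n) = p(n-1) + 3, initial: p(0) = 9.
Each step adds 3, so p(n) = p(0) + 3n = 3n + 9.

p(n) = 3n + 9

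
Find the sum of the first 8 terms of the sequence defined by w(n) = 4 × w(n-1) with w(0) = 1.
Computing the sequence terms: 1, 4, 16, 64, 256, 1024, 4096, 16384
Adding these values together:

21845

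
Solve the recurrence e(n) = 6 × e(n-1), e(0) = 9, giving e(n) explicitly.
Recurrence: e(n) = 6 × e(n-1), initial: e(0) = 9.
Each term is 6 times the previous, so this is geometric with ratio 6. After n steps: e(n) = e(0)·6ⁿ = 9·6ⁿ.

e(n) = 9·6ⁿ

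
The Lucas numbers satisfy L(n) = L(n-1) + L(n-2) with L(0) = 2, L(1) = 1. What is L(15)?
Computing the sequence terms:
2, 1, 3, 4, 7, 11, 18, 29, 47, 76, 123, 199, 322, 521, 843, 1364

1364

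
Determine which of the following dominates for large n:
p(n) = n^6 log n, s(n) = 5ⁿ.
Comparing growth rates:
Growth-rate hierarchy: log n ≺ any polynomial ≺ any exponential cⁿ (c>1) ≺ n! ≺ nⁿ.
exponential base 5 dominates polynomial degree 6 (with log factor) asymptotically.

s(n) grows faster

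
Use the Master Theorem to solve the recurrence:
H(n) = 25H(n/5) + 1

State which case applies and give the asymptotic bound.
Master Theorem template: H(n) = a·H(n/b) + f(n).
Here: a=25, b=5, f(n)=1
Compute log_b(a) = log_5(25) = 2.
f(n) = 1 = O(n^(2-ε)) with ε = 2. Case 1: H(n) = Θ(n^log_b(a)) = Θ(n^2).

Case 1: H(n) = Θ(n^2)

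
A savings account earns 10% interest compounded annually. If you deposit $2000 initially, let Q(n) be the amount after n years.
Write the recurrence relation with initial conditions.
Each year the balance grows by 10%, i.e. is multiplied by 1 + 10/100 = 1.1, so Q(n) = 1.1 × Q(n-1). The initial deposit gives Q(0) = 2000.
Unrolling gives the closed form Q(n) = 2000 × (1.1)ⁿ.

Q(n) = 1.1 × Q(n-1), Q(0) = 2000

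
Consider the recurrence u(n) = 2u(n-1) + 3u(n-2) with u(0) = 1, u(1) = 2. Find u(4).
Computing the sequence terms:
1, 2, 7, 20, 61

61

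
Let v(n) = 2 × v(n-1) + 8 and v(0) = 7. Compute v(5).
Computing step by step:
v(0) = 7
v(1) = 2 × 7 + 8 = 22
v(2) = 2 × 22 + 8 = 52
v(3) = 2 × 52 + 8 = 112
v(4) = 2 × 112 + 8 = 232
v(5) = 2 × 232 + 8 = 472

472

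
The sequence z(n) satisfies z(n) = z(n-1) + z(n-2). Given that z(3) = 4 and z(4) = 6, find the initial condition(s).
Work backwards using z(k) = z(k+2) - z(k+1):
z(2) = z(4) - z(3) = 6 - 4 = 2
z(1) = z(3) - z(2) = 4 - 2 = 2
z(0) = z(2) - z(1) = 2 - 2 = 0

z(0) = 0, z(1) = 2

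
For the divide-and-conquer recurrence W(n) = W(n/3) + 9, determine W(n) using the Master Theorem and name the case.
Master Theorem template: W(n) = a·W(n/b) + f(n).
Here: a=1, b=3, f(n)=9
Compute log_b(a) = log_3(1) = 0.
f(n) = 9 = Θ(1). Case 2: W(n) = Θ(log n).

Case 2: W(n) = Θ(log n)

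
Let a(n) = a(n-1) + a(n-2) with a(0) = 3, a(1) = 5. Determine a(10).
Computing the sequence terms:
3, 5, 8, 13, 21, 34, 55, 89, 144, 233, 377

377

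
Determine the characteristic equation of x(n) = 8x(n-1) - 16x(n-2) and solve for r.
Substitute x(n) = rⁿ and divide through by rⁿ⁻²: r² - 8r + 16 = 0
Factor: (r - 4)² = 0, so r = 4 (double root).
General solution: x(n) = (A + Bn)·4ⁿ

Characteristic: r² - 8r + 16 = 0, Roots: r = 4 (double root)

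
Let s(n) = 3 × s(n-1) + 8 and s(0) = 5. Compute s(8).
Computing step by step:
s(0) = 5
s(1) = 3 × 5 + 8 = 23
s(2) = 3 × 23 + 8 = 77
s(3) = 3 × 77 + 8 = 239
s(4) = 3 × 239 + 8 = 725
s(5) = 3 × 725 + 8 = 2183
s(6) = 3 × 2183 + 8 = 6557
s(7) = 3 × 6557 + 8 = 19679
s(8) = 3 × 19679 + 8 = 59045

59045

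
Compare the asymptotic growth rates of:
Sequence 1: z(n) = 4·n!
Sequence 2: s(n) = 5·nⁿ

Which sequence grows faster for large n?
Comparing growth rates:
Growth-rate hierarchy: log n ≺ any polynomial ≺ any exponential cⁿ (c>1) ≺ n! ≺ nⁿ.
super-exponential nⁿ dominates factorial asymptotically.

s(n) grows faster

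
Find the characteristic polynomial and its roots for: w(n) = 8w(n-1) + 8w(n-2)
Substitute w(n) = rⁿ and divide through by rⁿ⁻²: r² - 8r - 8 = 0
Discriminant: 8² + 4·8 = 96, not a perfect square, so by the quadratic formula r = (8 ± √96)/2.
General solution: w(n) = A·r₁ⁿ + B·r₂ⁿ where r₁,r₂ = (8 ± √96)/2

Characteristic: r² - 8r - 8 = 0, Roots: r = (8 ± √96)/2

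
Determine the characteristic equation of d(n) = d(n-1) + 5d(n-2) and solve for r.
Substitute d(n) = rⁿ and divide through by rⁿ⁻²: r² - r - 5 = 0
Discriminant: 1² + 4·5 = 21, not a perfect square, so by the quadratic formula r = (1 ± √21)/2.
General solution: d(n) = A·r₁ⁿ + B·r₂ⁿ where r₁,r₂ = (1 ± √21)/2

Characteristic: r² - r - 5 = 0, Roots: r = (1 ± √21)/2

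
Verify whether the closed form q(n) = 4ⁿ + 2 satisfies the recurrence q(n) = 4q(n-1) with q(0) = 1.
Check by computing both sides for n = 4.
From the recurrence with q(0) = 1:
  q(0) = 1, q(1) = 4, q(2) = 16, q(3) = 64, q(4) = 256
  so the recurrence gives q(4) = 256.
From the proposed closed form q(n) = 4ⁿ + 2:
  q(4) = 258.
The recurrence gives 256 but the closed form gives 258, so the closed form does not satisfy the recurrence.

No, the closed form is incorrect.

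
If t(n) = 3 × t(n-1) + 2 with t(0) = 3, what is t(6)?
Computing step by step:
t(0) = 3
t(1) = 3 × 3 + 2 = 11
t(2) = 3 × 11 + 2 = 35
t(3) = 3 × 35 + 2 = 107
t(4) = 3 × 107 + 2 = 323
t(5) = 3 × 323 + 2 = 971
t(6) = 3 × 971 + 2 = 2915

2915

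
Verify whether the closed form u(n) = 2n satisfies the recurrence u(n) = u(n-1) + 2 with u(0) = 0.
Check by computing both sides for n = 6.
From the recurrence with u(0) = 0:
  u(0) = 0, u(1) = 2, u(2) = 4, u(3) = 6, u(4) = 8, u(5) = 10, u(6) = 12
  so the recurrence gives u(6) = 12.
From the proposed closed form u(n) = 2n:
  u(6) = 12.
Both sides give 12 at n = 6, and the initial condition(s) match, so the closed form is consistent.

Yes, the closed form is correct.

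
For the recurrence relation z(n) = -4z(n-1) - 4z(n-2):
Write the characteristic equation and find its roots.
Substitute z(n) = rⁿ and divide through by rⁿ⁻²: r² + 4r + 4 = 0
Factor: (r + 2)² = 0, so r = -2 (double root).
General solution: z(n) = (A + Bn)·(-2)ⁿ

Characteristic: r² + 4r + 4 = 0, Roots: r = -2 (double root)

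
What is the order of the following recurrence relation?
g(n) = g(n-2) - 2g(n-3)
The order is the largest lag k for which g(n-k) appears. Here the deepest term is g(n-3), so the order is 3.

Order 3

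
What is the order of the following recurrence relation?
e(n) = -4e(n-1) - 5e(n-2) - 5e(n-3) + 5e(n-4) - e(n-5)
The order is the largest lag k for which e(n-k) appears. Here the deepest term is e(n-5), so the order is 5.

Order 5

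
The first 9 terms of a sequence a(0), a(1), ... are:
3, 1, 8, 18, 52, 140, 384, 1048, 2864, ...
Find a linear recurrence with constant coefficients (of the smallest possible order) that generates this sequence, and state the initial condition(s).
Look for the lowest-order linear relation among consecutive terms.
Observation: a(n) - 2·a(n-1) - (2)·a(n-2) = 0 holds for the shown terms, and no order-1 relation a(n) = α·a(n-1) + β fits.
Check at n=3: 2·8 + (2)·1 = 18. ✓

a(n) = 2a(n-1) + 2a(n-2), a(0) = 3, a(1) = 1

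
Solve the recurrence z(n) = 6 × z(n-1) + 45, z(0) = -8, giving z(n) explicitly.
Recurrence: z(n) = 6 × z(n-1) + 45, initial: z(0) = -8.
Try z(n) = A·6ⁿ + C. Substituting: A·6ⁿ + C = 6(A·6ⁿ⁻¹ + C) + 45 = A·6ⁿ + 6C + 45, so C = 6C + 45, giving C = -9. Then z(0) = A - 9 = -8 gives A = 1.

z(n) = 6ⁿ - 9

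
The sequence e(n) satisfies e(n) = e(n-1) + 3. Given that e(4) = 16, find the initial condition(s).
e(4) = e(0) + 4·3, so e(0) = 16 - 12 = 4.

e(0) = 4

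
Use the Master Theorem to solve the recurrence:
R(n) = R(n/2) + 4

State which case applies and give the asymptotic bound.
Master Theorem template: R(n) = a·R(n/b) + f(n).
Here: a=1, b=2, f(n)=4
Compute log_b(a) = log_2(1) = 0.
f(n) = 4 = Θ(1). Case 2: R(n) = Θ(log n).

Case 2: R(n) = Θ(log n)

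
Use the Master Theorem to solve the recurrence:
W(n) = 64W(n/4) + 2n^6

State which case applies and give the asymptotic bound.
Master Theorem template: W(n) = a·W(n/b) + f(n).
Here: a=64, b=4, f(n)=2n^6
Compute log_b(a) = log_4(64) = 3.
f(n) = 2n^6 = Ω(n^(3+ε)) with ε = 3, and the regularity condition holds (a·f(n/b) = (a/b^6)·f(n) with a/b^6 = 4^-3 < 1). Case 3: W(n) = Θ(f(n)) = Θ(n^6).

Case 3: W(n) = Θ(n^6)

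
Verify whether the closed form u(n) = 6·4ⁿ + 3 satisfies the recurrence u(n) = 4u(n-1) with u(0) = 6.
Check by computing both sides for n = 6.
From the recurrence with u(0) = 6:
  u(0) = 6, u(1) = 24, u(2) = 96, u(3) = 384, u(4) = 1536, u(5) = 6144, u(6) = 24576
  so the recurrence gives u(6) = 24576.
From the proposed closed form u(n) = 6·4ⁿ + 3:
  u(6) = 24579.
The recurrence gives 24576 but the closed form gives 24579, so the closed form does not satisfy the recurrence.

No, the closed form is incorrect.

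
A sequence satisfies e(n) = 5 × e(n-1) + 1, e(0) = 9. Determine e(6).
Computing step by step:
e(0) = 9
e(1) = 5 × 9 + 1 = 46
e(2) = 5 × 46 + 1 = 231
e(3) = 5 × 231 + 1 = 1156
e(4) = 5 × 1156 + 1 = 5781
e(5) = 5 × 5781 + 1 = 28906
e(6) = 5 × 28906 + 1 = 144531

144531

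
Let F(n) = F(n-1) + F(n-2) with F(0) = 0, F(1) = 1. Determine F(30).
Computing the sequence terms:
0, 1, 1, 2, 3, 5, 8, 13, 21, 34, 55, 89, 144, 233, 377, 610, 987, 1597, 2584, 4181, 6765, 10946, 17711, 28657, 46368, 75025, 121393, 196418, 317811, 514229, 832040

832040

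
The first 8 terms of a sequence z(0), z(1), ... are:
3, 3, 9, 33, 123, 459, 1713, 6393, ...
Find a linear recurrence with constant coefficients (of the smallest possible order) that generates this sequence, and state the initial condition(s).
Look for the lowest-order linear relation among consecutive terms.
Observation: z(n) - 4·z(n-1) - (-1)·z(n-2) = 0 holds for the shown terms, and no order-1 relation z(n) = α·z(n-1) + β fits.
Check at n=3: 4·9 + (-1)·3 = 33. ✓

z(n) = 4z(n-1) - z(n-2), z(0) = 3, z(1) = 3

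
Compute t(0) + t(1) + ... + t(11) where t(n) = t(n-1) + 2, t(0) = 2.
Computing the sequence terms: 2, 4, 6, 8, 10, 12, 14, 16, 18, 20, 22, 24
Adding these values together:

156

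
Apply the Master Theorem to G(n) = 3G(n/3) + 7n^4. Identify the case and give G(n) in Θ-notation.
Master Theorem template: G(n) = a·G(n/b) + f(n).
Here: a=3, b=3, f(n)=7n^4
Compute log_b(a) = log_3(3) = 1.
f(n) = 7n^4 = Ω(n^(1+ε)) with ε = 3, and the regularity condition holds (a·f(n/b) = (a/b^4)·f(n) with a/b^4 = 3^-3 < 1). Case 3: G(n) = Θ(f(n)) = Θ(n^4).

Case 3: G(n) = Θ(n^4)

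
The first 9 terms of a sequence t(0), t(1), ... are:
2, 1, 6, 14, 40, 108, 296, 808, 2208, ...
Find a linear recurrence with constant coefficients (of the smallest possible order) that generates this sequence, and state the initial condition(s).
Look for the lowest-order linear relation among consecutive terms.
Observation: t(n) - 2·t(n-1) - (2)·t(n-2) = 0 holds for the shown terms, and no order-1 relation t(n) = α·t(n-1) + β fits.
Check at n=3: 2·6 + (2)·1 = 14. ✓

t(n) = 2t(n-1) + 2t(n-2), t(0) = 2, t(1) = 1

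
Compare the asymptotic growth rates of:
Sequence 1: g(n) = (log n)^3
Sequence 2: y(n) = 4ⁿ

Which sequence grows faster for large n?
Comparing growth rates:
Growth-rate hierarchy: log n ≺ any polynomial ≺ any exponential cⁿ (c>1) ≺ n! ≺ nⁿ.
exponential base 4 dominates polylogarithmic (log n)^3 asymptotically.

y(n) grows faster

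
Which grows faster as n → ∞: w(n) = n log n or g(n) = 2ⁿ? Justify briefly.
Comparing growth rates:
Growth-rate hierarchy: log n ≺ any polynomial ≺ any exponential cⁿ (c>1) ≺ n! ≺ nⁿ.
exponential base 2 dominates polynomial degree 1 (with log factor) asymptotically.

g(n) grows faster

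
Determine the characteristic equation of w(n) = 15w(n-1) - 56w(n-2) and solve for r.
Substitute w(n) = rⁿ and divide through by rⁿ⁻²: r² - 15r + 56 = 0
Factor: (r - 7)(r - 8) = 0, so r = 7, 8.
General solution: w(n) = A·7ⁿ + B·8ⁿ

Characteristic: r² - 15r + 56 = 0, Roots: r = 7, 8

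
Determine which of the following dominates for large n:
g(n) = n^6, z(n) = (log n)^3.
Comparing growth rates:
Growth-rate hierarchy: log n ≺ any polynomial ≺ any exponential cⁿ (c>1) ≺ n! ≺ nⁿ.
polynomial degree 6 dominates polylogarithmic (log n)^3 asymptotically.

g(n) grows faster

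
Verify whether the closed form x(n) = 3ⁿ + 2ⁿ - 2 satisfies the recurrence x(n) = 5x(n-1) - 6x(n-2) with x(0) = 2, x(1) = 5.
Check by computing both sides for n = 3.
From the recurrence with x(0) = 2, x(1) = 5:
  x(0) = 2, x(1) = 5, x(2) = 13, x(3) = 35
  so the recurrence gives x(3) = 35.
From the proposed closed form x(n) = 3ⁿ + 2ⁿ - 2:
  x(3) = 33.
The recurrence gives 35 but the closed form gives 33, so the closed form does not satisfy the recurrence.

No, the closed form is incorrect.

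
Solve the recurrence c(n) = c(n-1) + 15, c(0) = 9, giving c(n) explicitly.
Recurrence: c(n) = c(n-1) + 15, initial: c(0) = 9.
Each step adds 15, so c(n) = c(0) + 15n = 15n + 9.

c(n) = 15n + 9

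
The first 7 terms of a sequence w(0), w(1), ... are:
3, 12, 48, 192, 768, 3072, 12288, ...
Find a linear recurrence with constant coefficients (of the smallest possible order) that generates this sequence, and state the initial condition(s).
Look for the lowest-order linear relation among consecutive terms.
Observation: each term is 4× the previous.
Check at n=2: 4·12 = 48. ✓

w(n) = 4 × w(n-1), w(0) = 3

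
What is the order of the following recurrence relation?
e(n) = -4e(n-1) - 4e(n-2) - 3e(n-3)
The order is the largest lag k for which e(n-k) appears. Here the deepest term is e(n-3), so the order is 3.

Order 3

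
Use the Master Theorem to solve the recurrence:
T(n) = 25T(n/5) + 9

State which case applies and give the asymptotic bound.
Master Theorem template: T(n) = a·T(n/b) + f(n).
Here: a=25, b=5, f(n)=9
Compute log_b(a) = log_5(25) = 2.
f(n) = 9 = O(n^(2-ε)) with ε = 2. Case 1: T(n) = Θ(n^log_b(a)) = Θ(n^2).

Case 1: T(n) = Θ(n^2)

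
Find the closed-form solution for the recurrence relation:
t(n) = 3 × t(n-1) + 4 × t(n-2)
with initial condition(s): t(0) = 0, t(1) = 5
Recurrence: t(n) = 3 × t(n-1) + 4 × t(n-2), initial: t(0) = 0, t(1) = 5.
Characteristic equation: r² - 3r - 4 = 0, which factors as (r - 4)(r + 1) = 0, so r = 4, -1. General solution t(n) = A·4ⁿ + B·(-1)ⁿ. From t(0) = 0: A + B = 0. From t(1) = 5: 4A - 1B = 5. Solving gives A = 1, B = -1.

t(n) = 4ⁿ - (-1)ⁿ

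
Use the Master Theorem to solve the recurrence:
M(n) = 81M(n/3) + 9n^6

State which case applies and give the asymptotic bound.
Master Theorem template: M(n) = a·M(n/b) + f(n).
Here: a=81, b=3, f(n)=9n^6
Compute log_b(a) = log_3(81) = 4.
f(n) = 9n^6 = Ω(n^(4+ε)) with ε = 2, and the regularity condition holds (a·f(n/b) = (a/b^6)·f(n) with a/b^6 = 3^-2 < 1). Case 3: M(n) = Θ(f(n)) = Θ(n^6).

Case 3: M(n) = Θ(n^6)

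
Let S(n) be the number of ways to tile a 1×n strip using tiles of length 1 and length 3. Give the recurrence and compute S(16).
Condition on the last tile: it has length 1 (leaving a 1×(n-1) strip) or length 3 (leaving a 1×(n-3) strip), so S(n) = S(n-1) + S(n-3) (order-3 linear recurrence).
For 0 ≤ i < 3 only unit tiles fit, so S(i) = 1.
Iterating the recurrence: S(3) = 2, S(4) = 3, S(5) = 4, S(6) = 6, S(7) = 9, S(8) = 13, S(9) = 19, S(10) = 28, S(11) = 41, S(12) = 60, S(13) = 88, S(14) = 129, S(15) = 189, S(16) = 277.

S(n) = S(n-1) + S(n-3), with S(i) = 1 for 0 ≤ i < 3; S(16) = 277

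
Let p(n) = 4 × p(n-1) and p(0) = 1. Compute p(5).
Computing step by step:
p(0) = 1
p(1) = 4 × 1 = 4
p(2) = 4 × 4 = 16
p(3) = 4 × 16 = 64
p(4) = 4 × 64 = 256
p(5) = 4 × 256 = 1024

1024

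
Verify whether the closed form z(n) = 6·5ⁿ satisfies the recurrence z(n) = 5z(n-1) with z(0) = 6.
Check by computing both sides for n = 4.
From the recurrence with z(0) = 6:
  z(0) = 6, z(1) = 30, z(2) = 150, z(3) = 750, z(4) = 3750
  so the recurrence gives z(4) = 3750.
From the proposed closed form z(n) = 6·5ⁿ:
  z(4) = 3750.
Both sides give 3750 at n = 4, and the initial condition(s) match, so the closed form is consistent.

Yes, the closed form is correct.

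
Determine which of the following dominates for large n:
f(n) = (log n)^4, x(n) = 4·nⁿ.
Comparing growth rates:
Growth-rate hierarchy: log n ≺ any polynomial ≺ any exponential cⁿ (c>1) ≺ n! ≺ nⁿ.
super-exponential nⁿ dominates polylogarithmic (log n)^4 asymptotically.

x(n) grows faster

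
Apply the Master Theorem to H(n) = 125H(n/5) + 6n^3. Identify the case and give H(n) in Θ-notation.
Master Theorem template: H(n) = a·H(n/b) + f(n).
Here: a=125, b=5, f(n)=6n^3
Compute log_b(a) = log_5(125) = 3.
f(n) = 6n^3 = Θ(n^3). Case 2: H(n) = Θ(n^3 log n).

Case 2: H(n) = Θ(n^3 log n)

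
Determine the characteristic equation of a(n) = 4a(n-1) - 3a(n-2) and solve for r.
Substitute a(n) = rⁿ and divide through by rⁿ⁻²: r² - 4r + 3 = 0
Factor: (r - 3)(r - 1) = 0, so r = 3, 1.
General solution: a(n) = A·3ⁿ + B·1ⁿ

Characteristic: r² - 4r + 3 = 0, Roots: r = 3, 1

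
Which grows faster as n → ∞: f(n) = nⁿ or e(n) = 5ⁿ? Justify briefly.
Comparing growth rates:
Growth-rate hierarchy: log n ≺ any polynomial ≺ any exponential cⁿ (c>1) ≺ n! ≺ nⁿ.
super-exponential nⁿ dominates exponential base 5 asymptotically.

f(n) grows faster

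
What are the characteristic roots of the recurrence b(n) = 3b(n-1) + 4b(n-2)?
Substitute b(n) = rⁿ and divide through by rⁿ⁻²: r² - 3r - 4 = 0
Factor: (r + 1)(r - 4) = 0, so r = -1, 4.
General solution: b(n) = A·(-1)ⁿ + B·4ⁿ

Characteristic: r² - 3r - 4 = 0, Roots: r = -1, 4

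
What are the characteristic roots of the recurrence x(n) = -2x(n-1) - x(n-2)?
Substitute x(n) = rⁿ and divide through by rⁿ⁻²: r² + 2r + 1 = 0
Factor: (r + 1)² = 0, so r = -1 (double root).
General solution: x(n) = (A + Bn)·(-1)ⁿ

Characteristic: r² + 2r + 1 = 0, Roots: r = -1 (double root)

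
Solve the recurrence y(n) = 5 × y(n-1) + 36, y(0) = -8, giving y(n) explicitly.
Recurrence: y(n) = 5 × y(n-1) + 36, initial: y(0) = -8.
Try y(n) = A·5ⁿ + C. Substituting: A·5ⁿ + C = 5(A·5ⁿ⁻¹ + C) + 36 = A·5ⁿ + 5C + 36, so C = 5C + 36, giving C = -9. Then y(0) = A - 9 = -8 gives A = 1.

y(n) = 5ⁿ - 9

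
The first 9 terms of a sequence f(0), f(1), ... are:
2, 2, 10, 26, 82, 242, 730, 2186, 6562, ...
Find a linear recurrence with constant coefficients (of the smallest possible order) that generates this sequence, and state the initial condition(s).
Look for the lowest-order linear relation among consecutive terms.
Observation: f(n) - 2·f(n-1) - (3)·f(n-2) = 0 holds for the shown terms, and no order-1 relation f(n) = α·f(n-1) + β fits.
Check at n=3: 2·10 + (3)·2 = 26. ✓

f(n) = 2f(n-1) + 3f(n-2), f(0) = 2, f(1) = 2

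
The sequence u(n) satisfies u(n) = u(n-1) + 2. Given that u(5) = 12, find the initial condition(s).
u(5) = u(0) + 5·2, so u(0) = 12 - 10 = 2.

u(0) = 2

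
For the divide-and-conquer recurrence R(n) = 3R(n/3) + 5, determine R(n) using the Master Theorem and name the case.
Master Theorem template: R(n) = a·R(n/b) + f(n).
Here: a=3, b=3, f(n)=5
Compute log_b(a) = log_3(3) = 1.
f(n) = 5 = O(n^(1-ε)) with ε = 1. Case 1: R(n) = Θ(n^log_b(a)) = Θ(n).

Case 1: R(n) = Θ(n)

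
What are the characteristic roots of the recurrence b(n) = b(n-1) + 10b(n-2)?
Substitute b(n) = rⁿ and divide through by rⁿ⁻²: r² - r - 10 = 0
Discriminant: 1² + 4·10 = 41, not a perfect square, so by the quadratic formula r = (1 ± √41)/2.
General solution: b(n) = A·r₁ⁿ + B·r₂ⁿ where r₁,r₂ = (1 ± √41)/2

Characteristic: r² - r - 10 = 0, Roots: r = (1 ± √41)/2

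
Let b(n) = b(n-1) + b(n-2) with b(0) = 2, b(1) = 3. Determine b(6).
Computing the sequence terms:
2, 3, 5, 8, 13, 21, 34

34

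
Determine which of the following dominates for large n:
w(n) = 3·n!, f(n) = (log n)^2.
Comparing growth rates:
Growth-rate hierarchy: log n ≺ any polynomial ≺ any exponential cⁿ (c>1) ≺ n! ≺ nⁿ.
factorial dominates polylogarithmic (log n)^2 asymptotically.

w(n) grows faster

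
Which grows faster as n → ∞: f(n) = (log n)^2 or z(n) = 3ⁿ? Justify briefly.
Comparing growth rates:
Growth-rate hierarchy: log n ≺ any polynomial ≺ any exponential cⁿ (c>1) ≺ n! ≺ nⁿ.
exponential base 3 dominates polylogarithmic (log n)^2 asymptotically.

z(n) grows faster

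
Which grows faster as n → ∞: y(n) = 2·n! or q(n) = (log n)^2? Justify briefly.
Comparing growth rates:
Growth-rate hierarchy: log n ≺ any polynomial ≺ any exponential cⁿ (c>1) ≺ n! ≺ nⁿ.
factorial dominates polylogarithmic (log n)^2 asymptotically.

y(n) grows faster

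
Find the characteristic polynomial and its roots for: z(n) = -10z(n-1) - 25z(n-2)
Substitute z(n) = rⁿ and divide through by rⁿ⁻²: r² + 10r + 25 = 0
Factor: (r + 5)² = 0, so r = -5 (double root).
General solution: z(n) = (A + Bn)·(-5)ⁿ

Characteristic: r² + 10r + 25 = 0, Roots: r = -5 (double root)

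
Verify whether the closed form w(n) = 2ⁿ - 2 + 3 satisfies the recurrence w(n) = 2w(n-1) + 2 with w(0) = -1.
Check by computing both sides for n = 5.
From the recurrence with w(0) = -1:
  w(0) = -1, w(1) = 0, w(2) = 2, w(3) = 6, w(4) = 14, w(5) = 30
  so the recurrence gives w(5) = 30.
From the proposed closed form w(n) = 2ⁿ - 2 + 3:
  w(5) = 33.
The recurrence gives 30 but the closed form gives 33, so the closed form does not satisfy the recurrence.

No, the closed form is incorrect.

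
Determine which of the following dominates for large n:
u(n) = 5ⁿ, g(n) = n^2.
Comparing growth rates:
Growth-rate hierarchy: log n ≺ any polynomial ≺ any exponential cⁿ (c>1) ≺ n! ≺ nⁿ.
exponential base 5 dominates polynomial degree 2 asymptotically.

u(n) grows faster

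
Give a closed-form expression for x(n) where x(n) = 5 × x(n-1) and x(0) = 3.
Recurrence: x(n) = 5 × x(n-1), initial: x(0) = 3.
Each term is 5 times the previous, so this is geometric with ratio 5. After n steps: x(n) = x(0)·5ⁿ = 3·5ⁿ.

x(n) = 3·5ⁿ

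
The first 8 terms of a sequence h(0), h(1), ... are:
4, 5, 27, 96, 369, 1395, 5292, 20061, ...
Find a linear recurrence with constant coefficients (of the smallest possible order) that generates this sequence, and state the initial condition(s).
Look for the lowest-order linear relation among consecutive terms.
Observation: h(n) - 3·h(n-1) - (3)·h(n-2) = 0 holds for the shown terms, and no order-1 relation h(n) = α·h(n-1) + β fits.
Check at n=3: 3·27 + (3)·5 = 96. ✓

h(n) = 3h(n-1) + 3h(n-2), h(0) = 4, h(1) = 5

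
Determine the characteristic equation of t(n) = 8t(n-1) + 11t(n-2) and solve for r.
Substitute t(n) = rⁿ and divide through by rⁿ⁻²: r² - 8r - 11 = 0
Discriminant: 8² + 4·11 = 108, not a perfect square, so by the quadratic formula r = (8 ± √108)/2.
General solution: t(n) = A·r₁ⁿ + B·r₂ⁿ where r₁,r₂ = (8 ± √108)/2

Characteristic: r² - 8r - 11 = 0, Roots: r = (8 ± √108)/2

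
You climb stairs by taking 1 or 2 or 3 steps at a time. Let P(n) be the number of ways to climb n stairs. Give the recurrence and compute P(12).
Condition on the size of the last step (1 to 3): before it there were n-1, …, n-3 stairs climbed, and these cases are disjoint, so P(n) = P(n-1) + P(n-2) + P(n-3) (order-3 linear recurrence).
Initial conditions by direct count (compositions of i into parts ≤ 3): P(1) = 1; P(2) = 2; P(3) = 4.
Iterating the recurrence: P(4) = 7, P(5) = 13, P(6) = 24, P(7) = 44, P(8) = 81, P(9) = 149, P(10) = 274, P(11) = 504, P(12) = 927.

P(n) = P(n-1) + P(n-2) + P(n-3), P(1) = 1, P(2) = 2, P(3) = 4; P(12) = 927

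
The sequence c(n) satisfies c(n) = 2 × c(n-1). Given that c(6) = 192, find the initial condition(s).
In general c(n) = 2ⁿ · c(0). At n = 6: c(0) = c(6) / 2^6 = 192 / 64 = 3.

c(0) = 3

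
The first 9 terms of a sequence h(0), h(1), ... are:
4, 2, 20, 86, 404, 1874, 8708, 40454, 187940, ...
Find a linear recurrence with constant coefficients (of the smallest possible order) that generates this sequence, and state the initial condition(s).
Look for the lowest-order linear relation among consecutive terms.
Observation: h(n) - 4·h(n-1) - (3)·h(n-2) = 0 holds for the shown terms, and no order-1 relation h(n) = α·h(n-1) + β fits.
Check at n=3: 4·20 + (3)·2 = 86. ✓

h(n) = 4h(n-1) + 3h(n-2), h(0) = 4, h(1) = 2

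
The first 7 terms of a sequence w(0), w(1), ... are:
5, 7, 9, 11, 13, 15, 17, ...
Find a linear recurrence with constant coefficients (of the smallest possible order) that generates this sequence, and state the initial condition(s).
Look for the lowest-order linear relation among consecutive terms.
Observation: consecutive differences are constant (= 2).
Check at n=2: 1·7 + 2 = 9. ✓

w(n) = w(n-1) + 2, w(0) = 5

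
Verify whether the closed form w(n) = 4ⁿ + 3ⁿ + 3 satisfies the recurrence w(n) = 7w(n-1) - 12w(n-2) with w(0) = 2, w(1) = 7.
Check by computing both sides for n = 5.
From the recurrence with w(0) = 2, w(1) = 7:
  w(0) = 2, w(1) = 7, w(2) = 25, w(3) = 91, w(4) = 337, w(5) = 1267
  so the recurrence gives w(5) = 1267.
From the proposed closed form w(n) = 4ⁿ + 3ⁿ + 3:
  w(5) = 1270.
The recurrence gives 1267 but the closed form gives 1270, so the closed form does not satisfy the recurrence.

No, the closed form is incorrect.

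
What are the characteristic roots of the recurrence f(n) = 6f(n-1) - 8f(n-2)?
Substitute f(n) = rⁿ and divide through by rⁿ⁻²: r² - 6r + 8 = 0
Factor: (r - 2)(r - 4) = 0, so r = 2, 4.
General solution: f(n) = A·2ⁿ + B·4ⁿ

Characteristic: r² - 6r + 8 = 0, Roots: r = 2, 4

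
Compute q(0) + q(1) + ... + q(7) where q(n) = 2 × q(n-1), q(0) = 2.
Computing the sequence terms: 2, 4, 8, 16, 32, 64, 128, 256
Adding these values together:

510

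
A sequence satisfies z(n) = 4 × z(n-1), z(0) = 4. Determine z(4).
Computing step by step:
z(0) = 4
z(1) = 4 × 4 = 16
z(2) = 4 × 16 = 64
z(3) = 4 × 64 = 256
z(4) = 4 × 256 = 1024

1024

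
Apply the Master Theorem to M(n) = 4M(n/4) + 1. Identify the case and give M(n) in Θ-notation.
Master Theorem template: M(n) = a·M(n/b) + f(n).
Here: a=4, b=4, f(n)=1
Compute log_b(a) = log_4(4) = 1.
f(n) = 1 = O(n^(1-ε)) with ε = 1. Case 1: M(n) = Θ(n^log_b(a)) = Θ(n).

Case 1: M(n) = Θ(n)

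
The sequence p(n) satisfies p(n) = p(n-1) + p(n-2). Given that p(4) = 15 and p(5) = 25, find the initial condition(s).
Work backwards using p(k) = p(k+2) - p(k+1):
p(3) = p(5) - p(4) = 25 - 15 = 10
p(2) = p(4) - p(3) = 15 - 10 = 5
p(1) = p(3) - p(2) = 10 - 5 = 5
p(0) = p(2) - p(1) = 5 - 5 = 0

p(0) = 0, p(1) = 5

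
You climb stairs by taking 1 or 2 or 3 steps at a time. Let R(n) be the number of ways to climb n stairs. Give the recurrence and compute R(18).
Condition on the size of the last step (1 to 3): before it there were n-1, …, n-3 stairs climbed, and these cases are disjoint, so R(n) = R(n-1) + R(n-2) + R(n-3) (order-3 linear recurrence).
Initial conditions by direct count (compositions of i into parts ≤ 3): R(1) = 1; R(2) = 2; R(3) = 4.
Iterating the recurrence: R(4) = 7, R(5) = 13, R(6) = 24, R(7) = 44, R(8) = 81, R(9) = 149, R(10) = 274, R(11) = 504, R(12) = 927, R(13) = 1705, R(14) = 3136, R(15) = 5768, R(16) = 10609, R(17) = 19513, R(18) = 35890.

R(n) = R(n-1) + R(n-2) + R(n-3), R(1) = 1, R(2) = 2, R(3) = 4; R(18) = 35890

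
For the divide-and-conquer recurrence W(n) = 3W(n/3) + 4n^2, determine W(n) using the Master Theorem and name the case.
Master Theorem template: W(n) = a·W(n/b) + f(n).
Here: a=3, b=3, f(n)=4n^2
Compute log_b(a) = log_3(3) = 1.
f(n) = 4n^2 = Ω(n^(1+ε)) with ε = 1, and the regularity condition holds (a·f(n/b) = (a/b^2)·f(n) with a/b^2 = 3^-1 < 1). Case 3: W(n) = Θ(f(n)) = Θ(n^2).

Case 3: W(n) = Θ(n^2)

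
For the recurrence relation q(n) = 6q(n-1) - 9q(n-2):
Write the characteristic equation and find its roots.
Substitute q(n) = rⁿ and divide through by rⁿ⁻²: r² - 6r + 9 = 0
Factor: (r - 3)² = 0, so r = 3 (double root).
General solution: q(n) = (A + Bn)·3ⁿ

Characteristic: r² - 6r + 9 = 0, Roots: r = 3 (double root)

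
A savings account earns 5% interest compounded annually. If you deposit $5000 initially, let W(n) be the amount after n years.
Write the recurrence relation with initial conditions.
Each year the balance grows by 5%, i.e. is multiplied by 1 + 5/100 = 1.05, so W(n) = 1.05 × W(n-1). The initial deposit gives W(0) = 5000.
Unrolling gives the closed form W(n) = 5000 × (1.05)ⁿ.

W(n) = 1.05 × W(n-1), W(0) = 5000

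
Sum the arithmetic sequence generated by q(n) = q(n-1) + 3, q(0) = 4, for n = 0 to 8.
Computing the sequence terms: 4, 7, 10, 13, 16, 19, 22, 25, 28
Adding these values together:

144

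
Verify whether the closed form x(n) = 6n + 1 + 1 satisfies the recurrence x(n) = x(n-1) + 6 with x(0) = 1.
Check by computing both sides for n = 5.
From the recurrence with x(0) = 1:
  x(0) = 1, x(1) = 7, x(2) = 13, x(3) = 19, x(4) = 25, x(5) = 31
  so the recurrence gives x(5) = 31.
From the proposed closed form x(n) = 6n + 1 + 1:
  x(5) = 32.
The recurrence gives 31 but the closed form gives 32, so the closed form does not satisfy the recurrence.

No, the closed form is incorrect.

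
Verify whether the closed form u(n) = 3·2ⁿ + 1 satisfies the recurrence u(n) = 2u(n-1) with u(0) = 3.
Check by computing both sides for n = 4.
From the recurrence with u(0) = 3:
  u(0) = 3, u(1) = 6, u(2) = 12, u(3) = 24, u(4) = 48
  so the recurrence gives u(4) = 48.
From the proposed closed form u(n) = 3·2ⁿ + 1:
  u(4) = 49.
The recurrence gives 48 but the closed form gives 49, so the closed form does not satisfy the recurrence.

No, the closed form is incorrect.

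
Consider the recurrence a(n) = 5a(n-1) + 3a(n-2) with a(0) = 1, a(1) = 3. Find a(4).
Computing the sequence terms:
1, 3, 18, 99, 549

549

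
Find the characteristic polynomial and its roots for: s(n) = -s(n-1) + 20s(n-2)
Substitute s(n) = rⁿ and divide through by rⁿ⁻²: r² + r - 20 = 0
Factor: (r - 4)(r + 5) = 0, so r = 4, -5.
General solution: s(n) = A·4ⁿ + B·(-5)ⁿ

Characteristic: r² + r - 20 = 0, Roots: r = 4, -5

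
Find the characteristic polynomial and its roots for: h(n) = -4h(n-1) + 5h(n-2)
Substitute h(n) = rⁿ and divide through by rⁿ⁻²: r² + 4r - 5 = 0
Factor: (r - 1)(r + 5) = 0, so r = 1, -5.
General solution: h(n) = A·1ⁿ + B·(-5)ⁿ

Characteristic: r² + 4r - 5 = 0, Roots: r = 1, -5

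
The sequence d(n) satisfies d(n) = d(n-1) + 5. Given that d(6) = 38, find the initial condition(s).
d(6) = d(0) + 6·5, so d(0) = 38 - 30 = 8.

d(0) = 8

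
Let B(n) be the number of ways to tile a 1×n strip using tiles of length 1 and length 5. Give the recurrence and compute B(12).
Condition on the last tile: it has length 1 (leaving a 1×(n-1) strip) or length 5 (leaving a 1×(n-5) strip), so B(n) = B(n-1) + B(n-5) (order-5 linear recurrence).
For 0 ≤ i < 5 only unit tiles fit, so B(i) = 1.
Iterating the recurrence: B(5) = 2, B(6) = 3, B(7) = 4, B(8) = 5, B(9) = 6, B(10) = 8, B(11) = 11, B(12) = 15.

B(n) = B(n-1) + B(n-5), with B(i) = 1 for 0 ≤ i < 5; B(12) = 15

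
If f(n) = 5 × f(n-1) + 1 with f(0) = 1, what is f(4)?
Computing step by step:
f(0) = 1
f(1) = 5 × 1 + 1 = 6
f(2) = 5 × 6 + 1 = 31
f(3) = 5 × 31 + 1 = 156
f(4) = 5 × 156 + 1 = 781

781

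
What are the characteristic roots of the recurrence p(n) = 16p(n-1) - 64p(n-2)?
Substitute p(n) = rⁿ and divide through by rⁿ⁻²: r² - 16r + 64 = 0
Factor: (r - 8)² = 0, so r = 8 (double root).
General solution: p(n) = (A + Bn)·8ⁿ

Characteristic: r² - 16r + 64 = 0, Roots: r = 8 (double root)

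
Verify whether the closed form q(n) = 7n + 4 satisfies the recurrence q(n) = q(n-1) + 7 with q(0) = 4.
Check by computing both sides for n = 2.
From the recurrence with q(0) = 4:
  q(0) = 4, q(1) = 11, q(2) = 18
  so the recurrence gives q(2) = 18.
From the proposed closed form q(n) = 7n + 4:
  q(2) = 18.
Both sides give 18 at n = 2, and the initial condition(s) match, so the closed form is consistent.

Yes, the closed form is correct.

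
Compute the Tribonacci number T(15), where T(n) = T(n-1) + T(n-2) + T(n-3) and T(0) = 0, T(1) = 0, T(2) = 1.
Computing the sequence terms:
0, 0, 1, 1, 2, 4, 7, 13, 24, 44, 81, 149, 274, 504, 927, 1705

1705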